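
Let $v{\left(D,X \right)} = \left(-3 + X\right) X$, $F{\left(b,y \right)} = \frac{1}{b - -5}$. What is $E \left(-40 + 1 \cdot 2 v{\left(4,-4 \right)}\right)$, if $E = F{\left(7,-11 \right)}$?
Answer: $\frac{4}{3} \approx 1.3333$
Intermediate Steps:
$F{\left(b,y \right)} = \frac{1}{5 + b}$ ($F{\left(b,y \right)} = \frac{1}{b + 5} = \frac{1}{5 + b}$)
$v{\left(D,X \right)} = X \left(-3 + X\right)$
$E = \frac{1}{12}$ ($E = \frac{1}{5 + 7} = \frac{1}{12} \approx 0.083333$)
$E \left(-40 + 1 \cdot 2 v{\left(4,-4 \right)}\right) = \frac{-40 + 1 \cdot 2 \left(- 4 \left(-3 - 4\right)\right)}{12} = \frac{-40 + 2 \left(\left(-4\right) \left(-7\right)\right)}{12} = \frac{-40 + 2 \cdot 28}{12} = \frac{-40 + 56}{12} = \frac{1}{12} \cdot 16 = \frac{4}{3}$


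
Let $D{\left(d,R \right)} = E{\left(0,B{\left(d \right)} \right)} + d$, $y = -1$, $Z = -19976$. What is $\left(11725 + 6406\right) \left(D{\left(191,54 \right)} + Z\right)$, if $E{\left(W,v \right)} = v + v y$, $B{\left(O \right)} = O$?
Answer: $-358721835$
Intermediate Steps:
$E{\left(W,v \right)} = 0$ ($E{\left(W,v \right)} = v + v \left(-1\right) = v - v = 0$)
$D{\left(d,R \right)} = d$ ($D{\left(d,R \right)} = 0 + d = d$)
$\left(11725 + 6406\right) \left(D{\left(191,54 \right)} + Z\right) = \left(11725 + 6406\right) \left(191 - 19976\right) = 18131 \left(-19785\right) = -358721835$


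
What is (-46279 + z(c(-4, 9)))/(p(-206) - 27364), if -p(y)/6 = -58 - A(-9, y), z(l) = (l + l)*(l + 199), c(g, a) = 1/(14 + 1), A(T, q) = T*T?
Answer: 10406803/5969250 ≈ 1.7434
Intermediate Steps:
A(T, q) = T²
c(g, a) = 1/15
z(l) = 2*l*(199 + l) (z(l) = (2*l)*(199 + l) = 2*l*(199 + l))
p(y) = 834 (p(y) = -6*(-58 - 1*(-9)²) = -6*(-58 - 1*81) = -6*(-58 - 81) = -6*(-139) = 834)
(-46279 + z(c(-4, 9)))/(p(-206) - 27364) = (-46279 + 2*(1/15)*(199 + 1/15))/(834 - 27364) = (-46279 + 2*(1/15)*(2986/15))/(-26530) = (-46279 + 5972/225)*(-1/26530) = -10406803/225*(-1/26530) = 10406803/5969250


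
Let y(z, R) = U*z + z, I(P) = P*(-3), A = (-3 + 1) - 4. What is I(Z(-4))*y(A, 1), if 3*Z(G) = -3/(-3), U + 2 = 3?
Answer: 12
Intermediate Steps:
U = 1 (U = -2 + 3 = 1)
Z(G) = ⅓ (Z(G) = (-3/(-3))/3 = (-3*(-⅓))/3 = (⅓)*1 = ⅓)
A = -6 (A = -2 - 4 = -6)
I(P) = -3*P
y(z, R) = 2*z (y(z, R) = 1*z + z = z + z = 2*z)
I(Z(-4))*y(A, 1) = (-3*⅓)*(2*(-6)) = -1*(-12) = 12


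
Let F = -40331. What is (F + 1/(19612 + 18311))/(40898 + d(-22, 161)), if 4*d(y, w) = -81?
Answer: -6117890048/6200827653 ≈ -0.98662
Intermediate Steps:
d(y, w) = -81/4 (d(y, w) = (1/4)*(-81) = -81/4)
(F + 1/(19612 + 18311))/(40898 + d(-22, 161)) = (-40331 + 1/(19612 + 18311))/(40898 - 81/4) = (-40331 + 1/37923)/(163511/4) = (-40331 + 1/37923)*(4/163511) = -1529472512/37923*4/163511 = -6117890048/6200827653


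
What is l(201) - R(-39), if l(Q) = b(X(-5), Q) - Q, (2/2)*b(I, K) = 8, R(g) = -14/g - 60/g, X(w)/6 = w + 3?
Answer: -7601/39 ≈ -194.90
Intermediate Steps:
X(w) = 18 + 6*w (X(w) = 6*(w + 3) = 6*(3 + w) = 18 + 6*w)
R(g) = -74/g
b(I, K) = 8
l(Q) = 8 - Q
l(201) - R(-39) = (8 - 1*201) - (-74)/(-39) = (8 - 201) - (-74)*(-1)/39 = -193 - 1*74/39 = -193 - 74/39 = -7601/39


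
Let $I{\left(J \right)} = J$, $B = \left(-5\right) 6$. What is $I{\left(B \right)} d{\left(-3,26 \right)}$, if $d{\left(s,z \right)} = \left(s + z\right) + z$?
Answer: $-1470$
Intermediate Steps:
$B = -30$
$d{\left(s,z \right)} = s + 2 z$
$I{\left(B \right)} d{\left(-3,26 \right)} = - 30 \left(-3 + 2 \cdot 26\right) = - 30 \left(-3 + 52\right) = \left(-30\right) 49 = -1470$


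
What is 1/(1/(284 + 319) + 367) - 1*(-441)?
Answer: 97594785/221302 ≈ 441.00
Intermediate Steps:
1/(1/(284 + 319) + 367) - 1*(-441) = 1/(1/603 + 367) + 441 = 1/(221302/603) + 441 = 603/221302 + 441 = 97594785/221302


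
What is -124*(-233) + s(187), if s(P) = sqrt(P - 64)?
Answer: 28892 + sqrt(123) ≈ 28903.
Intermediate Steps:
s(P) = sqrt(-64 + P)
-124*(-233) + s(187) = -124*(-233) + sqrt(-64 + 187) = 28892 + sqrt(123)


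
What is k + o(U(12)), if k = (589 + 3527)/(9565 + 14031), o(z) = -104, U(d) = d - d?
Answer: -612467/5899 ≈ -103.83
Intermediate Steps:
U(d) = 0
k = 1029/5899 (k = 4116/23596 = 4116*(1/23596) = 1029/5899 ≈ 0.17444)
k + o(U(12)) = 1029/5899 - 104 = -612467/5899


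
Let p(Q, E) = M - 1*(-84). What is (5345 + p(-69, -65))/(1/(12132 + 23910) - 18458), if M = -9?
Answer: -39069528/133052647 ≈ -0.29364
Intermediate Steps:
p(Q, E) = 75 (p(Q, E) = -9 - 1*(-84) = -9 + 84 = 75)
(5345 + p(-69, -65))/(1/(12132 + 23910) - 18458) = (5345 + 75)/(1/(12132 + 23910) - 18458) = 5420/(1/36042 - 18458) = 5420/(-665263235/36042) = 5420*(-36042/665263235) = -39069528/133052647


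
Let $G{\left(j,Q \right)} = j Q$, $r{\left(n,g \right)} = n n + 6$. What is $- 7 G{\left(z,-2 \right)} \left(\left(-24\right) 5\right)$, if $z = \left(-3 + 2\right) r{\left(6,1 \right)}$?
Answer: $70560$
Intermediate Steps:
$r{\left(n,g \right)} = 6 + n^{2}$ ($r{\left(n,g \right)} = n^{2} + 6 = 6 + n^{2}$)
$z = -42$ ($z = \left(-3 + 2\right) \left(6 + 6^{2}\right) = - (6 + 36) = \left(-1\right) 42 = -42$)
$G{\left(j,Q \right)} = Q j$
$- 7 G{\left(z,-2 \right)} \left(\left(-24\right) 5\right) = - 7 \left(\left(-2\right) \left(-42\right)\right) \left(\left(-24\right) 5\right) = \left(-7\right) 84 \left(-120\right) = \left(-588\right) \left(-120\right) = 70560$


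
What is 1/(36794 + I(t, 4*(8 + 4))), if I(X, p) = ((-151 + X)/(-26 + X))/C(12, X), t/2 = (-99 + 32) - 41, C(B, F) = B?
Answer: 2904/106850143 ≈ 2.7178e-5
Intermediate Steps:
t = -216 (t = 2*((-99 + 32) - 41) = 2*(-67 - 41) = 2*(-108) = -216)
I(X, p) = (-151 + X)/(12*(-26 + X)) (I(X, p) = ((-151 + X)/(-26 + X))/12 = ((-151 + X)/(-26 + X))*(1/12) = (-151 + X)/(12*(-26 + X)))
1/(36794 + I(t, 4*(8 + 4))) = 1/(36794 + (-151 - 216)/(12*(-26 - 216))) = 1/(36794 + (1/12)*(-367)/(-242)) = 1/(36794 + (1/12)*(-1/242)*(-367)) = 1/(36794 + 367/2904) = 1/(106850143/2904) = 2904/106850143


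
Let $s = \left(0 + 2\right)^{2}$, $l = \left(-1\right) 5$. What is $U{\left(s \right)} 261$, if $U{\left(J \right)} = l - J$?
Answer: $-2349$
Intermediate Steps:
$l = -5$
$s = 4$ ($s = 2^{2} = 4$)
$U{\left(J \right)} = -5 - J$
$U{\left(s \right)} 261 = \left(-5 - 4\right) 261 = \left(-9\right) 261 = -2349$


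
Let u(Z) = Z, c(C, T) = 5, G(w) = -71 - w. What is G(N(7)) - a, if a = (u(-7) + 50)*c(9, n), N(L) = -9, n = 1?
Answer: -277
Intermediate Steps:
a = 215 (a = (-7 + 50)*5 = 43*5 = 215)
G(N(7)) - a = (-71 - 1*(-9)) - 1*215 = (-71 + 9) - 215 = -62 - 215 = -277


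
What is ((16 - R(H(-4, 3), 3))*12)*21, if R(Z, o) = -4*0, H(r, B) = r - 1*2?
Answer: 4032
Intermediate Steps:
H(r, B) = -2 + r (H(r, B) = r - 2 = -2 + r)
R(Z, o) = 0
((16 - R(H(-4, 3), 3))*12)*21 = ((16 - 1*0)*12)*21 = ((16 + 0)*12)*21 = (16*12)*21 = 192*21 = 4032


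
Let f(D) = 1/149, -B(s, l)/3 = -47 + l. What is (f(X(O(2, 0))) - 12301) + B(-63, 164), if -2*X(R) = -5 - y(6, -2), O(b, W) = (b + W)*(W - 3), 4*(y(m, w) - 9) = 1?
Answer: -1885147/149 ≈ -12652.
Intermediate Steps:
y(m, w) = 37/4 (y(m, w) = 9 + (¼)*1 = 9 + ¼ = 37/4)
O(b, W) = (-3 + W)*(W + b) (O(b, W) = (W + b)*(-3 + W) = (-3 + W)*(W + b))
B(s, l) = 141 - 3*l (B(s, l) = -3*(-47 + l) = 141 - 3*l)
X(R) = 57/8 (X(R) = -(-5 - 1*37/4)/2 = -(-5 - 37/4)/2 = -½*(-57/4) = 57/8)
f(D) = 1/149
(f(X(O(2, 0))) - 12301) + B(-63, 164) = (1/149 - 12301) + (141 - 3*164) = -1832848/149 + (141 - 492) = -1832848/149 - 351 = -1885147/149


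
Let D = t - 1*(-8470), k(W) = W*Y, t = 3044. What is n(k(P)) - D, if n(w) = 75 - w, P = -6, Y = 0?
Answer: -11439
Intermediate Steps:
k(W) = 0 (k(W) = W*0 = 0)
D = 11514 (D = 3044 - 1*(-8470) = 3044 + 8470 = 11514)
n(k(P)) - D = (75 - 1*0) - 1*11514 = (75 + 0) - 11514 = 75 - 11514 = -11439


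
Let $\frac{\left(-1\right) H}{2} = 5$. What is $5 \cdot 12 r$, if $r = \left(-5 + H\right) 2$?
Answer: $-1800$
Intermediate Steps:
$H = -10$ ($H = \left(-2\right) 5 = -10$)
$r = -30$ ($r = \left(-5 - 10\right) 2 = \left(-15\right) 2 = -30$)
$5 \cdot 12 r = 5 \cdot 12 \left(-30\right) = 60 \left(-30\right) = -1800$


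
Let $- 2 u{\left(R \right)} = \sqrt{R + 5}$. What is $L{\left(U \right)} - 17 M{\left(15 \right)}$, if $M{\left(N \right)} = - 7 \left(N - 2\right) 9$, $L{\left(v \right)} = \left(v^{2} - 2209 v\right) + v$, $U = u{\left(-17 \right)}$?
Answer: $13920 + 2208 i \sqrt{3} \approx 13920.0 + 3824.4 i$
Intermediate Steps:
$u{\left(R \right)} = - \frac{\sqrt{5 + R}}{2}$ ($u{\left(R \right)} = - \frac{\sqrt{R + 5}}{2} = - \frac{\sqrt{5 + R}}{2}$)
$U = - i \sqrt{3}$ ($U = - \frac{\sqrt{5 - 17}}{2} = - \frac{\sqrt{-12}}{2} = - \frac{2 i \sqrt{3}}{2} = - i \sqrt{3} \approx - 1.732 i$)
$L{\left(v \right)} = v^{2} - 2208 v$
$M{\left(N \right)} = 126 - 63 N$ ($M{\left(N \right)} = - 7 \left(-2 + N\right) 9 = \left(14 - 7 N\right) 9 = 126 - 63 N$)
$L{\left(U \right)} - 17 M{\left(15 \right)} = - i \sqrt{3} \left(-2208 - i \sqrt{3}\right) - 17 \left(126 - 945\right) = - i \sqrt{3} \left(-2208 - i \sqrt{3}\right) - -13923 = - i \sqrt{3} \left(-2208 - i \sqrt{3}\right) + 13923 = 13923 - i \sqrt{3} \left(-2208 - i \sqrt{3}\right)$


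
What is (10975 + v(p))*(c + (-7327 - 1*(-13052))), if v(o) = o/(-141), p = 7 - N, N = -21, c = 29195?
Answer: 18012283080/47 ≈ 3.8324e+8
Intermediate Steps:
p = 28 (p = 7 - 1*(-21) = 7 + 21 = 28)
v(o) = -o/141 (v(o) = o*(-1/141) = -o/141)
(10975 + v(p))*(c + (-7327 - 1*(-13052))) = (10975 - 1/141*28)*(29195 + (-7327 - 1*(-13052))) = (10975 - 28/141)*(29195 + (-7327 + 13052)) = 1547447*(29195 + 5725)/141 = (1547447/141)*34920 = 18012283080/47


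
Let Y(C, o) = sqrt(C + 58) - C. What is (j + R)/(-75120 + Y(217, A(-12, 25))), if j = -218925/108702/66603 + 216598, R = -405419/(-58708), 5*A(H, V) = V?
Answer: -385329906531233945457037/134020961685668520046584 - 25573749056322520505*sqrt(11)/134020961685668520046584 ≈ -2.8758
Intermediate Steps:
A(H, V) = V/5
Y(C, o) = sqrt(58 + C) - C
R = 405419/58708 (R = -405419*(-1/58708) = 405419/58708 ≈ 6.9057)
j = 174238153078007/804431034 (j = -218925*1/108702*(1/66603) + 216598 = -24325/12078*1/66603 + 216598 = -24325/804431034 + 216598 = 174238153078007/804431034 ≈ 2.1660e+5)
(j + R)/(-75120 + Y(217, A(-12, 25))) = (174238153078007/804431034 + 405419/58708)/(-75120 + (sqrt(58 + 217) - 1*217)) = 5114749811264504101/(23613268572036*(-75120 + (sqrt(275) - 217))) = 5114749811264504101/(23613268572036*(-75120 + (5*sqrt(11) - 217))) = 5114749811264504101/(23613268572036*(-75120 + (-217 + 5*sqrt(11)))) = 5114749811264504101/(23613268572036*(-75337 + 5*sqrt(11)))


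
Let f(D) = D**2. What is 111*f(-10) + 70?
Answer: 11170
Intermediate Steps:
111*f(-10) + 70 = 111*(-10)**2 + 70 = 111*100 + 70 = 11100 + 70 = 11170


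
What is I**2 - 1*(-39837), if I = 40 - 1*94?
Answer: 42753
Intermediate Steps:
I = -54 (I = 40 - 94 = -54)
I**2 - 1*(-39837) = (-54)**2 - 1*(-39837) = 2916 + 39837 = 42753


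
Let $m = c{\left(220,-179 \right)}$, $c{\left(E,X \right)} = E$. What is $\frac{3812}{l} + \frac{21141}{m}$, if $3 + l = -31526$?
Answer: $\frac{665715949}{6936380} \approx 95.975$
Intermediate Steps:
$l = -31529$ ($l = -3 - 31526 = -31529$)
$m = 220$
$\frac{3812}{l} + \frac{21141}{m} = \frac{3812}{-31529} + \frac{21141}{220} = 3812 \left(- \frac{1}{31529}\right) + 21141 \cdot \frac{1}{220} = - \frac{3812}{31529} + \frac{21141}{220} = \frac{665715949}{6936380}$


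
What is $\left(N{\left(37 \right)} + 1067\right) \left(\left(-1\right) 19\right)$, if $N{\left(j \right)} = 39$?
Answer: $-21014$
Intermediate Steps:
$\left(N{\left(37 \right)} + 1067\right) \left(\left(-1\right) 19\right) = \left(39 + 1067\right) \left(\left(-1\right) 19\right) = 1106 \left(-19\right) = -21014$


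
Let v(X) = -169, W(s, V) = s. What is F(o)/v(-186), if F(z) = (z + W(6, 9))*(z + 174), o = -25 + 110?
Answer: -1813/13 ≈ -139.46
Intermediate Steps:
o = 85
F(z) = (6 + z)*(174 + z) (F(z) = (z + 6)*(z + 174) = (6 + z)*(174 + z))
F(o)/v(-186) = (1044 + 85² + 180*85)/(-169) = (1044 + 7225 + 15300)*(-1/169) = 23569*(-1/169) = -1813/13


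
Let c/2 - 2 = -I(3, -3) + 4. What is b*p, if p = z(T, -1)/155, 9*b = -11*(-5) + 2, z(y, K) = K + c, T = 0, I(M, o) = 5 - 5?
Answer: 209/465 ≈ 0.44946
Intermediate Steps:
I(M, o) = 0
c = 12 (c = 4 + 2*(-1*0 + 4) = 4 + 2*(0 + 4) = 4 + 2*4 = 4 + 8 = 12)
z(y, K) = 12 + K (z(y, K) = K + 12 = 12 + K)
b = 19/3 (b = (-11*(-5) + 2)/9 = (55 + 2)/9 = (⅑)*57 = 19/3 ≈ 6.3333)
p = 11/155 (p = (12 - 1)/155 = 11*(1/155) = 11/155 ≈ 0.070968)
b*p = (19/3)*(11/155) = 209/465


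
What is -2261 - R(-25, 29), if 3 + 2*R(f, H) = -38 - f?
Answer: -2253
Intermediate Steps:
R(f, H) = -41/2 - f/2 (R(f, H) = -3/2 + (-38 - f)/2 = -3/2 + (-19 - f/2) = -41/2 - f/2)
-2261 - R(-25, 29) = -2261 - (-41/2 - 1/2*(-25)) = -2261 - (-41/2 + 25/2) = -2261 - 1*(-8) = -2261 + 8 = -2253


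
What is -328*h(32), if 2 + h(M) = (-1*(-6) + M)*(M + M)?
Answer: -797040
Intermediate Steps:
h(M) = -2 + 2*M*(6 + M) (h(M) = -2 + (-1*(-6) + M)*(M + M) = -2 + (6 + M)*(2*M) = -2 + 2*M*(6 + M))
-328*h(32) = -328*(-2 + 2*32**2 + 12*32) = -328*(-2 + 2*1024 + 384) = -328*(-2 + 2048 + 384) = -328*2430 = -797040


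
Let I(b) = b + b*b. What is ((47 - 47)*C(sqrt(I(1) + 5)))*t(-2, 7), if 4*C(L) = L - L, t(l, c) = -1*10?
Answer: 0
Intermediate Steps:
I(b) = b + b**2
t(l, c) = -10
C(L) = 0 (C(L) = (L - L)/4 = (1/4)*0 = 0)
((47 - 47)*C(sqrt(I(1) + 5)))*t(-2, 7) = ((47 - 47)*0)*(-10) = (0*0)*(-10) = 0*(-10) = 0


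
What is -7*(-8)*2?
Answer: 112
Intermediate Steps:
-7*(-8)*2 = 56*2 = 112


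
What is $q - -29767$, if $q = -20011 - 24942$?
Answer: $-15186$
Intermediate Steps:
$q = -44953$
$q - -29767 = -44953 - -29767 = -44953 + 29767 = -15186$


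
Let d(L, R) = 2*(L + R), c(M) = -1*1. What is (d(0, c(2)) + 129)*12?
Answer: 1524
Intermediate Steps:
c(M) = -1
d(L, R) = 2*L + 2*R
(d(0, c(2)) + 129)*12 = ((2*0 + 2*(-1)) + 129)*12 = ((0 - 2) + 129)*12 = (-2 + 129)*12 = 127*12 = 1524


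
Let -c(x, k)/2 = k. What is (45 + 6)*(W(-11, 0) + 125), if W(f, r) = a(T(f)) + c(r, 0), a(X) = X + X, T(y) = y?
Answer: 5253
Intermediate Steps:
c(x, k) = -2*k
a(X) = 2*X
W(f, r) = 2*f (W(f, r) = 2*f - 2*0 = 2*f + 0 = 2*f)
(45 + 6)*(W(-11, 0) + 125) = (45 + 6)*(2*(-11) + 125) = 51*(-22 + 125) = 51*103 = 5253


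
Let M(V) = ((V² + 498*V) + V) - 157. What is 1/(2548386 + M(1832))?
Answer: 1/6818621 ≈ 1.4666e-7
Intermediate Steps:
M(V) = -157 + V² + 499*V (M(V) = (V² + 499*V) - 157 = -157 + V² + 499*V)
1/(2548386 + M(1832)) = 1/(2548386 + (-157 + 1832² + 499*1832)) = 1/(2548386 + (-157 + 3356224 + 914168)) = 1/(2548386 + 4270235) = 1/6818621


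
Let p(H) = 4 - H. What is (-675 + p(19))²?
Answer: 476100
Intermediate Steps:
(-675 + p(19))² = (-675 + (4 - 1*19))² = (-675 + (4 - 19))² = (-675 - 15)² = (-690)² = 476100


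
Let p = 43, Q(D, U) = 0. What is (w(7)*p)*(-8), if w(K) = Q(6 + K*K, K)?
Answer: 0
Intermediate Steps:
w(K) = 0
(w(7)*p)*(-8) = (0*43)*(-8) = 0*(-8) = 0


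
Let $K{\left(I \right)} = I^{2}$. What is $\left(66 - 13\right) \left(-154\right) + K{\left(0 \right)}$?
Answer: $-8162$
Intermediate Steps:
$\left(66 - 13\right) \left(-154\right) + K{\left(0 \right)} = \left(66 - 13\right) \left(-154\right) + 0^{2} = \left(66 - 13\right) \left(-154\right) + 0 = 53 \left(-154\right) + 0 = -8162 + 0 = -8162$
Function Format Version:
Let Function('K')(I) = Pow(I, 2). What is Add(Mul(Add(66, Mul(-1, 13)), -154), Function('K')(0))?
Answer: -8162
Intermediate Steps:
Add(Mul(Add(66, Mul(-1, 13)), -154), Function('K')(0)) = Add(Mul(Add(66, Mul(-1, 13)), -154), Pow(0, 2)) = Add(Mul(Add(66, -13), -154), 0) = Add(Mul(53, -154), 0) = Add(-8162, 0) = -8162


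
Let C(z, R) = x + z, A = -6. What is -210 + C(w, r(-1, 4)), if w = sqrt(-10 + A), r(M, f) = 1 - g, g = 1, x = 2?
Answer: -208 + 4*I ≈ -208.0 + 4.0*I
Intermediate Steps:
r(M, f) = 0 (r(M, f) = 1 - 1*1 = 1 - 1 = 0)
w = 4*I (w = sqrt(-10 - 6) = sqrt(-16) = 4*I ≈ 4.0*I)
C(z, R) = 2 + z
-210 + C(w, r(-1, 4)) = -210 + (2 + 4*I) = -208 + 4*I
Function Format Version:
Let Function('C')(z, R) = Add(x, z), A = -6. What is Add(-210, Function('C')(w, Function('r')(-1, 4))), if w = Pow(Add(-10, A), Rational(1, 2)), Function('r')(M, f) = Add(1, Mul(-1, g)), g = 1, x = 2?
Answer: Add(-208, Mul(4, I)) ≈ Add(-208.00, Mul(4.0000, I))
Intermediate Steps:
Function('r')(M, f) = 0 (Function('r')(M, f) = Add(1, Mul(-1, 1)) = Add(1, -1) = 0)
w = Mul(4, I) (w = Pow(Add(-10, -6), Rational(1, 2)) = Pow(-16, Rational(1, 2)) = Mul(4, I) ≈ Mul(4.0000, I))
Function('C')(z, R) = Add(2, z)
Add(-210, Function('C')(w, Function('r')(-1, 4))) = Add(-210, Add(2, Mul(4, I))) = Add(-208, Mul(4, I))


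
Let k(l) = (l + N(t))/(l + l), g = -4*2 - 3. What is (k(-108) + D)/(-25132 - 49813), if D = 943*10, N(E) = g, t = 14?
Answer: -2036999/16188120 ≈ -0.12583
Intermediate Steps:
g = -11 (g = -8 - 3 = -11)
N(E) = -11
D = 9430
k(l) = (-11 + l)/(2*l) (k(l) = (l - 11)/(l + l) = (-11 + l)/((2*l)) = (-11 + l)*(1/(2*l)) = (-11 + l)/(2*l))
(k(-108) + D)/(-25132 - 49813) = ((1/2)*(-11 - 108)/(-108) + 9430)/(-25132 - 49813) = ((1/2)*(-1/108)*(-119) + 9430)/(-74945) = (119/216 + 9430)*(-1/74945) = (2036999/216)*(-1/74945) = -2036999/16188120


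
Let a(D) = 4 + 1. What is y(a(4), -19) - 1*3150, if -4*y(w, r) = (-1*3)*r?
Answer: -12657/4 ≈ -3164.3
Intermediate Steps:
a(D) = 5
y(w, r) = 3*r/4 (y(w, r) = -(-1*3)*r/4 = -(-3)*r/4 = 3*r/4)
y(a(4), -19) - 1*3150 = (3/4)*(-19) - 1*3150 = -57/4 - 3150 = -12657/4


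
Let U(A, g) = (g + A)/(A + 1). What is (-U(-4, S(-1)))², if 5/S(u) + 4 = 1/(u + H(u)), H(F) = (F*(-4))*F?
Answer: 11881/3969 ≈ 2.9935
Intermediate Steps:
H(F) = -4*F² (H(F) = (-4*F)*F = -4*F²)
S(u) = 5/(-4 + 1/(u - 4*u²))
U(A, g) = (A + g)/(1 + A)
(-U(-4, S(-1)))² = (-(-4 + 5*(-1)*(-1 + 4*(-1))/(-1 - 16*(-1)² + 4*(-1)))/(1 - 4))² = (-(-4 + 5*(-1)*(-1 - 4)/(-1 - 16*1 - 4))/(-3))² = (-(-1)*(-4 + 5*(-1)*(-5)/(-1 - 16 - 4))/3)² = (-(-1)*(-4 + 5*(-1)*(-5)/(-21))/3)² = (-(-1)*(-4 + 5*(-1)*(-1/21)*(-5))/3)² = (-(-1)*(-4 - 25/21)/3)² = (-(-1)*(-109)/(3*21))² = (-1*109/63)² = (-109/63)² = 11881/3969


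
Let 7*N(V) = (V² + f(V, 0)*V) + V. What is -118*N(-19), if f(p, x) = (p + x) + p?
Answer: -17936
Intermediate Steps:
f(p, x) = x + 2*p
N(V) = V/7 + 3*V²/7 (N(V) = ((V² + (0 + 2*V)*V) + V)/7 = ((V² + (2*V)*V) + V)/7 = ((V² + 2*V²) + V)/7 = (3*V² + V)/7 = (V + 3*V²)/7 = V/7 + 3*V²/7)
-118*N(-19) = -118*(-19)*(1 + 3*(-19))/7 = -118*(-19)*(1 - 57)/7 = -118*(-19)*(-56)/7 = -118*152 = -17936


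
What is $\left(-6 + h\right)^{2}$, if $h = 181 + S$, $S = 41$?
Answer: $46656$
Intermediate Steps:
$h = 222$ ($h = 181 + 41 = 222$)
$\left(-6 + h\right)^{2} = \left(-6 + 222\right)^{2} = 216^{2} = 46656$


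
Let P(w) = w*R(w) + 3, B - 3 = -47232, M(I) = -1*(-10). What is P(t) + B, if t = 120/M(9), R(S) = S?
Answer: -47082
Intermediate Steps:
M(I) = 10
t = 12 (t = 120/10 = 120*(⅒) = 12)
B = -47229 (B = 3 - 47232 = -47229)
P(w) = 3 + w² (P(w) = w*w + 3 = w² + 3 = 3 + w²)
P(t) + B = (3 + 12²) - 47229 = (3 + 144) - 47229 = 147 - 47229 = -47082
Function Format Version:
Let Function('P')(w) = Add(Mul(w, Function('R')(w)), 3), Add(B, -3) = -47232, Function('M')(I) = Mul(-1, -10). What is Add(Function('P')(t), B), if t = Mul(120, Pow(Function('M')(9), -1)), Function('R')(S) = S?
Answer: -47082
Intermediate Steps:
Function('M')(I) = 10
t = 12 (t = Mul(120, Pow(10, -1)) = Mul(120, Rational(1, 10)) = 12)
B = -47229 (B = Add(3, -47232) = -47229)
Function('P')(w) = Add(3, Pow(w, 2)) (Function('P')(w) = Add(Mul(w, w), 3) = Add(Pow(w, 2), 3) = Add(3, Pow(w, 2)))
Add(Function('P')(t), B) = Add(Add(3, Pow(12, 2)), -47229) = Add(Add(3, 144), -47229) = Add(147, -47229) = -47082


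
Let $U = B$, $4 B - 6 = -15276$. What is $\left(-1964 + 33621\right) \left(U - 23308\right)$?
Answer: $- \frac{1717423907}{2} \approx -8.5871 \cdot 10^{8}$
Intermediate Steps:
$B = - \frac{7635}{2}$ ($B = \frac{3}{2} + \frac{1}{4} \left(-15276\right) = \frac{3}{2} - 3819 = - \frac{7635}{2} \approx -3817.5$)
$U = - \frac{7635}{2} \approx -3817.5$
$\left(-1964 + 33621\right) \left(U - 23308\right) = \left(-1964 + 33621\right) \left(- \frac{7635}{2} - 23308\right) = 31657 \left(- \frac{54251}{2}\right) = - \frac{1717423907}{2}$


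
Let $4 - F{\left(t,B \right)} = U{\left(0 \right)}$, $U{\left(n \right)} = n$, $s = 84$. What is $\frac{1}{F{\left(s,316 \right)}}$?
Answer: $\frac{1}{4} \approx 0.25$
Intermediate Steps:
$F{\left(t,B \right)} = 4$ ($F{\left(t,B \right)} = 4 - 0 = 4 + 0 = 4$)
$\frac{1}{F{\left(s,316 \right)}} = \frac{1}{4}$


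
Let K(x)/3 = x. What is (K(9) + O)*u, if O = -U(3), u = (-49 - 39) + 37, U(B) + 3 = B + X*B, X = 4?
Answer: -765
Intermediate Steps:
U(B) = -3 + 5*B (U(B) = -3 + (B + 4*B) = -3 + 5*B)
u = -51 (u = -88 + 37 = -51)
K(x) = 3*x
O = -12 (O = -(-3 + 5*3) = -(-3 + 15) = -1*12 = -12)
(K(9) + O)*u = (3*9 - 12)*(-51) = (27 - 12)*(-51) = 15*(-51) = -765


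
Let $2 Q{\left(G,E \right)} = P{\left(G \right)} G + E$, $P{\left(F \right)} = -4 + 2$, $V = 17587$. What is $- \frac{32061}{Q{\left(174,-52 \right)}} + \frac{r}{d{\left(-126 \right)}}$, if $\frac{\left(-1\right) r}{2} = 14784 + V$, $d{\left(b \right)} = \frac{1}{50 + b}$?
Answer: $\frac{984110461}{200} \approx 4.9206 \cdot 10^{6}$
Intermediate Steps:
$P{\left(F \right)} = -2$
$Q{\left(G,E \right)} = \frac{E}{2} - G$ ($Q{\left(G,E \right)} = \frac{- 2 G + E}{2} = \frac{E - 2 G}{2} = \frac{E}{2} - G$)
$r = -64742$ ($r = - 2 \left(14784 + 17587\right) = \left(-2\right) 32371 = -64742$)
$- \frac{32061}{Q{\left(174,-52 \right)}} + \frac{r}{d{\left(-126 \right)}} = - \frac{32061}{\frac{1}{2} \left(-52\right) - 174} - \frac{64742}{\frac{1}{50 - 126}} = - \frac{32061}{-26 - 174} - \frac{64742}{\frac{1}{-76}} = - \frac{32061}{-200} - \frac{64742}{- \frac{1}{76}} = \left(-32061\right) \left(- \frac{1}{200}\right) - -4920392 = \frac{32061}{200} + 4920392 = \frac{984110461}{200}$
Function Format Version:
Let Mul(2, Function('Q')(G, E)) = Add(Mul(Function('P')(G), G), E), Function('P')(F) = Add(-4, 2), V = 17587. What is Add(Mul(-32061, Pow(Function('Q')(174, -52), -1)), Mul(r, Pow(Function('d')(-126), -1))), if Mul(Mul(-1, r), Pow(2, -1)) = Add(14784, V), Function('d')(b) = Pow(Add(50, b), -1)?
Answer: Rational(984110461, 200) ≈ 4.9206e+6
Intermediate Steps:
Function('P')(F) = -2
Function('Q')(G, E) = Add(Mul(Rational(1, 2), E), Mul(-1, G)) (Function('Q')(G, E) = Mul(Rational(1, 2), Add(Mul(-2, G), E)) = Mul(Rational(1, 2), Add(E, Mul(-2, G))) = Add(Mul(Rational(1, 2), E), Mul(-1, G)))
r = -64742 (r = Mul(-2, Add(14784, 17587)) = Mul(-2, 32371) = -64742)
Add(Mul(-32061, Pow(Function('Q')(174, -52), -1)), Mul(r, Pow(Function('d')(-126), -1))) = Add(Mul(-32061, Pow(Add(Mul(Rational(1, 2), -52), Mul(-1, 174)), -1)), Mul(-64742, Pow(Pow(Add(50, -126), -1), -1))) = Add(Mul(-32061, Pow(Add(-26, -174), -1)), Mul(-64742, Pow(Pow(-76, -1), -1))) = Add(Mul(-32061, Pow(-200, -1)), Mul(-64742, Pow(Rational(-1, 76), -1))) = Add(Mul(-32061, Rational(-1, 200)), Mul(-64742, -76)) = Add(Rational(32061, 200), 4920392) = Rational(984110461, 200)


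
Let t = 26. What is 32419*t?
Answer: 842894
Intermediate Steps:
32419*t = 32419*26 = 842894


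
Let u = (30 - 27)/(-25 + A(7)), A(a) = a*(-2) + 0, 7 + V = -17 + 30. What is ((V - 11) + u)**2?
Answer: 4356/169 ≈ 25.775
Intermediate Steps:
V = 6 (V = -7 + (-17 + 30) = -7 + 13 = 6)
A(a) = -2*a (A(a) = -2*a + 0 = -2*a)
u = -1/13 (u = (30 - 27)/(-25 - 2*7) = 3/(-25 - 14) = 3/(-39) = 3*(-1/39) = -1/13 ≈ -0.076923)
((V - 11) + u)**2 = ((6 - 11) - 1/13)**2 = (-5 - 1/13)**2 = (-66/13)**2 = 4356/169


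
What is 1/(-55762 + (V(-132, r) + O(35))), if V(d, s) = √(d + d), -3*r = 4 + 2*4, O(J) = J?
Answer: -55727/3105498793 - 2*I*√66/3105498793 ≈ -1.7945e-5 - 5.232e-9*I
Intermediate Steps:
r = -4 (r = -(4 + 2*4)/3 = -(4 + 8)/3 = -⅓*12 = -4)
V(d, s) = √2*√d (V(d, s) = √(2*d) = √2*√d)
1/(-55762 + (V(-132, r) + O(35))) = 1/(-55762 + (√2*√(-132) + 35)) = 1/(-55762 + (√2*(2*I*√33) + 35)) = 1/(-55762 + (2*I*√66 + 35)) = 1/(-55762 + (35 + 2*I*√66)) = 1/(-55727 + 2*I*√66)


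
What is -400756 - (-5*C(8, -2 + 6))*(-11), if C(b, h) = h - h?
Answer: -400756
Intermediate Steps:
C(b, h) = 0
-400756 - (-5*C(8, -2 + 6))*(-11) = -400756 - (-5*0)*(-11) = -400756 - 0*(-11) = -400756 - 1*0 = -400756 + 0 = -400756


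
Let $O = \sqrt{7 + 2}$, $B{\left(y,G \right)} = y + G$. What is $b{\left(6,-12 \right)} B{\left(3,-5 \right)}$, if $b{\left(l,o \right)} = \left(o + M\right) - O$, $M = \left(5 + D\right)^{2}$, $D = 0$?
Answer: $-20$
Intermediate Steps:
$B{\left(y,G \right)} = G + y$
$O = 3$ ($O = \sqrt{9} = 3$)
$M = 25$ ($M = \left(5 + 0\right)^{2} = 5^{2} = 25$)
$b{\left(l,o \right)} = 22 + o$ ($b{\left(l,o \right)} = \left(o + 25\right) - 3 = \left(25 + o\right) - 3 = 22 + o$)
$b{\left(6,-12 \right)} B{\left(3,-5 \right)} = \left(22 - 12\right) \left(-5 + 3\right) = 10 \left(-2\right) = -20$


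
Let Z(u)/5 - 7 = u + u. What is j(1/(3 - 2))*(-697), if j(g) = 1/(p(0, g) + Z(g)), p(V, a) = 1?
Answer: -697/46 ≈ -15.152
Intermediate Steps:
Z(u) = 35 + 10*u (Z(u) = 35 + 5*(u + u) = 35 + 5*(2*u) = 35 + 10*u)
j(g) = 1/(36 + 10*g) (j(g) = 1/(1 + (35 + 10*g)) = 1/(36 + 10*g))
j(1/(3 - 2))*(-697) = (1/(2*(18 + 5/(3 - 2))))*(-697) = (1/(2*(18 + 5/1)))*(-697) = (1/(2*(18 + 5*1)))*(-697) = (1/(2*(18 + 5)))*(-697) = ((½)/23)*(-697) = ((½)*(1/23))*(-697) = (1/46)*(-697) = -697/46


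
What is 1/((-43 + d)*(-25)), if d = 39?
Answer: 1/100 ≈ 0.010000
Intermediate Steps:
1/((-43 + d)*(-25)) = 1/((-43 + 39)*(-25)) = 1/(-4*(-25)) = 1/100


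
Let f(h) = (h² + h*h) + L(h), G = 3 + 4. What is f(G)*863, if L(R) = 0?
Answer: 84574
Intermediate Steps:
G = 7
f(h) = 2*h² (f(h) = (h² + h*h) + 0 = (h² + h²) + 0 = 2*h² + 0 = 2*h²)
f(G)*863 = (2*7²)*863 = (2*49)*863 = 98*863 = 84574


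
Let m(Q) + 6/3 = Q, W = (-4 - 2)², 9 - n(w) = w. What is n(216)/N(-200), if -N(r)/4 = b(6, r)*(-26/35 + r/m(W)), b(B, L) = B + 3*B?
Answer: -13685/42048 ≈ -0.32546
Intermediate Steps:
n(w) = 9 - w
W = 36 (W = (-6)² = 36)
m(Q) = -2 + Q
b(B, L) = 4*B
N(r) = 2496/35 - 48*r/17 (N(r) = -4*4*6*(-26/35 + r/(-2 + 36)) = -96*(-26*1/35 + r/34) = -96*(-26/35 + r*(1/34)) = -96*(-26/35 + r/34) = -4*(-624/35 + 12*r/17) = 2496/35 - 48*r/17)
n(216)/N(-200) = (9 - 1*216)/(2496/35 - 48/17*(-200)) = (9 - 216)/(2496/35 + 9600/17) = -207/378432/595 = -207*595/378432 = -13685/42048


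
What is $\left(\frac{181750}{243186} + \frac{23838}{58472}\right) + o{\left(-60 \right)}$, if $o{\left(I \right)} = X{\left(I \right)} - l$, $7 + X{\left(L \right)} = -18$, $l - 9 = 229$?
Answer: $- \frac{930830756857}{3554892948} \approx -261.84$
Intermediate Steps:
$l = 238$ ($l = 9 + 229 = 238$)
$X{\left(L \right)} = -25$ ($X{\left(L \right)} = -7 - 18 = -25$)
$o{\left(I \right)} = -263$ ($o{\left(I \right)} = -25 - 238 = -263$)
$\left(\frac{181750}{243186} + \frac{23838}{58472}\right) + o{\left(-60 \right)} = \left(\frac{181750}{243186} + \frac{23838}{58472}\right) - 263 = \left(181750 \cdot \frac{1}{243186} + 23838 \cdot \frac{1}{58472}\right) - 263 = \left(\frac{90875}{121593} + \frac{11919}{29236}\right) - 263 = \frac{4106088467}{3554892948} - 263 = - \frac{930830756857}{3554892948}$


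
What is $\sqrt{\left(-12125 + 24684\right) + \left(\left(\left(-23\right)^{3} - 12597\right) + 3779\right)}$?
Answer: $i \sqrt{8426} \approx 91.793 i$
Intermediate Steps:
$\sqrt{\left(-12125 + 24684\right) + \left(\left(\left(-23\right)^{3} - 12597\right) + 3779\right)} = \sqrt{12559 + \left(\left(-12167 - 12597\right) + 3779\right)} = \sqrt{12559 + \left(-24764 + 3779\right)} = \sqrt{12559 - 20985} = \sqrt{-8426} = i \sqrt{8426}$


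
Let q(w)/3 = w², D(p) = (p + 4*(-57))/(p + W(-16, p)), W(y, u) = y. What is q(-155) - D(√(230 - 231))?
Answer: 18519626/257 - 212*I/257 ≈ 72061.0 - 0.8249*I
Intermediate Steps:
D(p) = (-228 + p)/(-16 + p) (D(p) = (p + 4*(-57))/(p - 16) = (p - 228)/(-16 + p) = (-228 + p)/(-16 + p))
q(w) = 3*w²
q(-155) - D(√(230 - 231)) = 3*(-155)² - (-228 + √(230 - 231))/(-16 + √(230 - 231)) = 3*24025 - (-228 + √(-1))/(-16 + √(-1)) = 72075 - (-228 + I)/(-16 + I) = 72075 - (-16 - I)/257*(-228 + I) = 72075 - (-228 + I)*(-16 - I)/257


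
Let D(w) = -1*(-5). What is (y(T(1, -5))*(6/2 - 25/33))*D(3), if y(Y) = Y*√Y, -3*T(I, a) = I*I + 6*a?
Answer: 10730*√87/297 ≈ 336.98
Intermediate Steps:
D(w) = 5
T(I, a) = -2*a - I²/3 (T(I, a) = -(I*I + 6*a)/3 = -(I² + 6*a)/3 = -2*a - I²/3)
y(Y) = Y^(3/2)
(y(T(1, -5))*(6/2 - 25/33))*D(3) = ((-2*(-5) - ⅓*1²)^(3/2)*(6/2 - 25/33))*5 = ((10 - ⅓*1)^(3/2)*(6*(½) - 25*1/33))*5 = ((10 - ⅓)^(3/2)*(3 - 25/33))*5 = ((29/3)^(3/2)*(74/33))*5 = ((29*√87/9)*(74/33))*5 = (2146*√87/297)*5 = 10730*√87/297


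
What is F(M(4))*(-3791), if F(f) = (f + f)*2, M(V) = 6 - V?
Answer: -30328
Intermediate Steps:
F(f) = 4*f (F(f) = (2*f)*2 = 4*f)
F(M(4))*(-3791) = (4*(6 - 1*4))*(-3791) = (4*(6 - 4))*(-3791) = (4*2)*(-3791) = 8*(-3791) = -30328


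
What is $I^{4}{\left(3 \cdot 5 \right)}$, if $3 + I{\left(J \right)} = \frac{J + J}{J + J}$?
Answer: $16$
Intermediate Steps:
$I{\left(J \right)} = -2$ ($I{\left(J \right)} = -3 + \frac{J + J}{J + J} = -3 + \frac{2 J}{2 J} = -3 + 2 J \frac{1}{2 J} = -3 + 1 = -2$)
$I^{4}{\left(3 \cdot 5 \right)} = \left(-2\right)^{4} = 16$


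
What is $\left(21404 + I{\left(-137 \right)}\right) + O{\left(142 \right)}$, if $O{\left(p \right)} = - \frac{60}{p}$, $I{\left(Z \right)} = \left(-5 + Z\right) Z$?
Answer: $\frac{2900888}{71} \approx 40858.0$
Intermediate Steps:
$I{\left(Z \right)} = Z \left(-5 + Z\right)$
$\left(21404 + I{\left(-137 \right)}\right) + O{\left(142 \right)} = \left(21404 - 137 \left(-5 - 137\right)\right) - \frac{60}{142} = \left(21404 - -19454\right) - \frac{30}{71} = \left(21404 + 19454\right) - \frac{30}{71} = 40858 - \frac{30}{71} = \frac{2900888}{71}$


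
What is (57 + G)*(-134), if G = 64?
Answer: -16214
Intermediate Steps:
(57 + G)*(-134) = (57 + 64)*(-134) = 121*(-134) = -16214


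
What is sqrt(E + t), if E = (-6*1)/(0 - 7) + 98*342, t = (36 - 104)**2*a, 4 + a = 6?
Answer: 11*sqrt(17318)/7 ≈ 206.80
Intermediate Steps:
a = 2 (a = -4 + 6 = 2)
t = 9248 (t = (36 - 104)**2*2 = (-68)**2*2 = 4624*2 = 9248)
E = 234618/7 (E = -6/(-7) + 33516 = -6*(-1/7) + 33516 = 6/7 + 33516 = 234618/7 ≈ 33517.)
sqrt(E + t) = sqrt(234618/7 + 9248) = sqrt(299354/7) = 11*sqrt(17318)/7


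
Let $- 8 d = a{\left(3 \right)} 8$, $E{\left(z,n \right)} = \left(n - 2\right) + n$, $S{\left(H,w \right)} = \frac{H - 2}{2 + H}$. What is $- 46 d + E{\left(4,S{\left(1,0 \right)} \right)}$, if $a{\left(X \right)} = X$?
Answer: $\frac{406}{3} \approx 135.33$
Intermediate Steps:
$S{\left(H,w \right)} = \frac{-2 + H}{2 + H}$
$E{\left(z,n \right)} = -2 + 2 n$ ($E{\left(z,n \right)} = \left(-2 + n\right) + n = -2 + 2 n$)
$d = -3$ ($d = - \frac{3 \cdot 8}{8} = \left(- \frac{1}{8}\right) 24 = -3$)
$- 46 d + E{\left(4,S{\left(1,0 \right)} \right)} = \left(-46\right) \left(-3\right) - \left(2 - 2 \frac{-2 + 1}{2 + 1}\right) = 138 - \left(2 - 2 \cdot \frac{1}{3} \left(-1\right)\right) = 138 + \left(-2 + 2 \left(- \frac{1}{3}\right)\right) = 138 - \frac{8}{3} = \frac{406}{3}$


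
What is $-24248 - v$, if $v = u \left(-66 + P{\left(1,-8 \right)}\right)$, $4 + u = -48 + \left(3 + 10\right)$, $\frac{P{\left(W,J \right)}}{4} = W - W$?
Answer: $-26822$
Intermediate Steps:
$P{\left(W,J \right)} = 0$ ($P{\left(W,J \right)} = 4 \left(W - W\right) = 4 \cdot 0 = 0$)
$u = -39$ ($u = -4 + \left(-48 + \left(3 + 10\right)\right) = -4 + \left(-48 + 13\right) = -4 - 35 = -39$)
$v = 2574$ ($v = - 39 \left(-66 + 0\right) = \left(-39\right) \left(-66\right) = 2574$)
$-24248 - v = -24248 - 2574 = -26822$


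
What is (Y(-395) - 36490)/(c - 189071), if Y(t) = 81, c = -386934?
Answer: 36409/576005 ≈ 0.063210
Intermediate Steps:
(Y(-395) - 36490)/(c - 189071) = (81 - 36490)/(-386934 - 189071) = -36409/(-576005) = -36409*(-1/576005) = 36409/576005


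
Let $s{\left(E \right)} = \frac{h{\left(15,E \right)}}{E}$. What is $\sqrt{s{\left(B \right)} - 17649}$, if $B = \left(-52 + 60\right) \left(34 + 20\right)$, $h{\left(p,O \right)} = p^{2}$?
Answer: $\frac{i \sqrt{2541381}}{12} \approx 132.85 i$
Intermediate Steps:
$B = 432$ ($B = 8 \cdot 54 = 432$)
$s{\left(E \right)} = \frac{225}{E}$ ($s{\left(E \right)} = \frac{15^{2}}{E} = \frac{225}{E}$)
$\sqrt{s{\left(B \right)} - 17649} = \sqrt{\frac{225}{432} - 17649} = \sqrt{225 \cdot \frac{1}{432} - 17649} = \sqrt{\frac{25}{48} - 17649} = \sqrt{- \frac{847127}{48}} = \frac{i \sqrt{2541381}}{12}$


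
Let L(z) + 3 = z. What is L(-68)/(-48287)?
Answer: 71/48287 ≈ 0.0014704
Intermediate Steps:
L(z) = -3 + z
L(-68)/(-48287) = (-3 - 68)/(-48287) = -71*(-1/48287) = 71/48287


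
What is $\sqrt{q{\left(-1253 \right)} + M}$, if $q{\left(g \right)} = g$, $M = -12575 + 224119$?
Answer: $\sqrt{210291} \approx 458.58$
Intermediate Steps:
$M = 211544$
$\sqrt{q{\left(-1253 \right)} + M} = \sqrt{-1253 + 211544} = \sqrt{210291}$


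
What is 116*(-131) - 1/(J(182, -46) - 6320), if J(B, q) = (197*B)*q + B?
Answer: -25155792711/1655422 ≈ -15196.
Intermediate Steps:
J(B, q) = B + 197*B*q (J(B, q) = 197*B*q + B = B + 197*B*q)
116*(-131) - 1/(J(182, -46) - 6320) = 116*(-131) - 1/(182*(1 + 197*(-46)) - 6320) = -15196 - 1/(182*(1 - 9062) - 6320) = -15196 - 1/(182*(-9061) - 6320) = -15196 - 1/(-1649102 - 6320) = -15196 - 1/(-1655422) = -15196 - 1*(-1/1655422) = -15196 + 1/1655422 = -25155792711/1655422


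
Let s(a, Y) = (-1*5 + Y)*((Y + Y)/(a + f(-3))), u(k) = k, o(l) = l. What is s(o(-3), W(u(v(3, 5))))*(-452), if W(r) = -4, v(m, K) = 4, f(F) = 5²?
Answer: -16272/11 ≈ -1479.3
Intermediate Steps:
f(F) = 25
s(a, Y) = 2*Y*(-5 + Y)/(25 + a) (s(a, Y) = (-1*5 + Y)*((Y + Y)/(a + 25)) = (-5 + Y)*((2*Y)/(25 + a)) = (-5 + Y)*(2*Y/(25 + a)) = 2*Y*(-5 + Y)/(25 + a))
s(o(-3), W(u(v(3, 5))))*(-452) = (2*(-4)*(-5 - 4)/(25 - 3))*(-452) = (2*(-4)*(-9)/22)*(-452) = (2*(-4)*(1/22)*(-9))*(-452) = (36/11)*(-452) = -16272/11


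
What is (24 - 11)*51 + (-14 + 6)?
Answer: 655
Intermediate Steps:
(24 - 11)*51 + (-14 + 6) = 13*51 - 8 = 663 - 8 = 655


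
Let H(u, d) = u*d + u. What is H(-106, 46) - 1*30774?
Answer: -35756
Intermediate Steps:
H(u, d) = u + d*u (H(u, d) = d*u + u = u + d*u)
H(-106, 46) - 1*30774 = -106*(1 + 46) - 1*30774 = -106*47 - 30774 = -4982 - 30774 = -35756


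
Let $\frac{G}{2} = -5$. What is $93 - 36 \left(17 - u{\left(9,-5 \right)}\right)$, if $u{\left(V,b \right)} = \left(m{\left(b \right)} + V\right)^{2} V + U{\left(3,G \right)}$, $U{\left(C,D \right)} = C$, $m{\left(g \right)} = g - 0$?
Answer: $4773$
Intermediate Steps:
$G = -10$ ($G = 2 \left(-5\right) = -10$)
$m{\left(g \right)} = g$ ($m{\left(g \right)} = g + 0 = g$)
$u{\left(V,b \right)} = 3 + V \left(V + b\right)^{2}$ ($u{\left(V,b \right)} = \left(b + V\right)^{2} V + 3 = \left(V + b\right)^{2} V + 3 = V \left(V + b\right)^{2} + 3 = 3 + V \left(V + b\right)^{2}$)
$93 - 36 \left(17 - u{\left(9,-5 \right)}\right) = 93 - 36 \left(17 - \left(3 + 9 \left(9 - 5\right)^{2}\right)\right) = 93 - 36 \left(17 - \left(3 + 9 \cdot 4^{2}\right)\right) = 93 - 36 \left(17 - \left(3 + 9 \cdot 16\right)\right) = 93 - 36 \left(17 - \left(3 + 144\right)\right) = 93 - 36 \left(17 - 147\right) = 93 - -4680 = 93 + 4680 = 4773$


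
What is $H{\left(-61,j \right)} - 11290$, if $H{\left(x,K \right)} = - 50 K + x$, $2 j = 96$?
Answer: $-13751$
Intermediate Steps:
$j = 48$ ($j = \frac{1}{2} \cdot 96 = 48$)
$H{\left(x,K \right)} = x - 50 K$
$H{\left(-61,j \right)} - 11290 = \left(-61 - 2400\right) - 11290 = -2461 - 11290 = -13751$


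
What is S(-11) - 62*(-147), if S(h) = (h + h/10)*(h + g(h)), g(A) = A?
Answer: 46901/5 ≈ 9380.2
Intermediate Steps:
S(h) = 11*h²/5 (S(h) = (h + h/10)*(h + h) = (h + h*(⅒))*(2*h) = (h + h/10)*(2*h) = (11*h/10)*(2*h) = 11*h²/5)
S(-11) - 62*(-147) = (11/5)*(-11)² - 62*(-147) = (11/5)*121 + 9114 = 1331/5 + 9114 = 46901/5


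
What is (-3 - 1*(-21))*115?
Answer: 2070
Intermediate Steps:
(-3 - 1*(-21))*115 = (-3 + 21)*115 = 18*115 = 2070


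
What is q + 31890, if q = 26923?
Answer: 58813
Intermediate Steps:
q + 31890 = 26923 + 31890 = 58813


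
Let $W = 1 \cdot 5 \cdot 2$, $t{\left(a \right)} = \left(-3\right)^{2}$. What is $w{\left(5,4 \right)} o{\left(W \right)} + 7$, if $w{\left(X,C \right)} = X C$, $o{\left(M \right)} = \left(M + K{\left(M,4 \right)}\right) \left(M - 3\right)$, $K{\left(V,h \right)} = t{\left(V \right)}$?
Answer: $2667$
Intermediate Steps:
$t{\left(a \right)} = 9$
$K{\left(V,h \right)} = 9$
$W = 10$ ($W = 5 \cdot 2 = 10$)
$o{\left(M \right)} = \left(-3 + M\right) \left(9 + M\right)$ ($o{\left(M \right)} = \left(M + 9\right) \left(M - 3\right) = \left(9 + M\right) \left(-3 + M\right) = \left(-3 + M\right) \left(9 + M\right)$)
$w{\left(X,C \right)} = C X$
$w{\left(5,4 \right)} o{\left(W \right)} + 7 = 4 \cdot 5 \left(-27 + 10^{2} + 6 \cdot 10\right) + 7 = 20 \left(-27 + 100 + 60\right) + 7 = 20 \cdot 133 + 7 = 2660 + 7 = 2667$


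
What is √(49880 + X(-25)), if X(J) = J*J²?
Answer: √34255 ≈ 185.08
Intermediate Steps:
X(J) = J³
√(49880 + X(-25)) = √(49880 + (-25)³) = √(49880 - 15625) = √34255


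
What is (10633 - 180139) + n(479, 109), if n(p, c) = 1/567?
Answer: -96109901/567 ≈ -1.6951e+5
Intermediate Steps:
n(p, c) = 1/567
(10633 - 180139) + n(479, 109) = (10633 - 180139) + 1/567 = -169506 + 1/567 = -96109901/567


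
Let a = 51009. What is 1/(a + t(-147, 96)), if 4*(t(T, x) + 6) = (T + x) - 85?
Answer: 1/50969 ≈ 1.9620e-5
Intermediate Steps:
t(T, x) = -109/4 + T/4 + x/4 (t(T, x) = -6 + ((T + x) - 85)/4 = -6 + (-85 + T + x)/4 = -6 + (-85/4 + T/4 + x/4) = -109/4 + T/4 + x/4)
1/(a + t(-147, 96)) = 1/(51009 + (-109/4 + (1/4)*(-147) + (1/4)*96)) = 1/(51009 + (-109/4 - 147/4 + 24)) = 1/(51009 - 40) = 1/50969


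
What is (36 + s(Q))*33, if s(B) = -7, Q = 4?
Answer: 957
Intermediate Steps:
(36 + s(Q))*33 = (36 - 7)*33 = 29*33 = 957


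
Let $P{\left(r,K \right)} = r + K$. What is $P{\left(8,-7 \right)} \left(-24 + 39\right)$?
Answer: $15$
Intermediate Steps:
$P{\left(r,K \right)} = K + r$
$P{\left(8,-7 \right)} \left(-24 + 39\right) = \left(-7 + 8\right) \left(-24 + 39\right) = 1 \cdot 15 = 15$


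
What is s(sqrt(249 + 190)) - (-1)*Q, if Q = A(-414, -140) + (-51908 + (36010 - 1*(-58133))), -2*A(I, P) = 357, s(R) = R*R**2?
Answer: 84113/2 + 439*sqrt(439) ≈ 51255.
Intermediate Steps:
s(R) = R**3
A(I, P) = -357/2 (A(I, P) = -1/2*357 = -357/2)
Q = 84113/2 (Q = -357/2 + (-51908 + (36010 - 1*(-58133))) = -357/2 + (-51908 + (36010 + 58133)) = -357/2 + (-51908 + 94143) = -357/2 + 42235 = 84113/2 ≈ 42057.)
s(sqrt(249 + 190)) - (-1)*Q = (sqrt(249 + 190))**3 - (-1)*84113/2 = (sqrt(439))**3 - 1*(-84113/2) = 439*sqrt(439) + 84113/2 = 84113/2 + 439*sqrt(439)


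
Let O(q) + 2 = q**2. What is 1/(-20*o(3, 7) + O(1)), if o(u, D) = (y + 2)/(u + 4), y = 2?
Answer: -7/87 ≈ -0.080460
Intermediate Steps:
O(q) = -2 + q**2
o(u, D) = 4/(4 + u) (o(u, D) = (2 + 2)/(u + 4) = 4/(4 + u))
1/(-20*o(3, 7) + O(1)) = 1/(-80/(4 + 3) + (-2 + 1**2)) = 1/(-80/7 + (-2 + 1)) = 1/(-80/7 - 1) = 1/(-87/7) = -7/87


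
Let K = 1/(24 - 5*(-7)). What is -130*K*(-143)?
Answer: 18590/59 ≈ 315.08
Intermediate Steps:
K = 1/59 (K = 1/(24 + 35) = 1/59 ≈ 0.016949)
-130*K*(-143) = -130*1/59*(-143) = -130/59*(-143) = 18590/59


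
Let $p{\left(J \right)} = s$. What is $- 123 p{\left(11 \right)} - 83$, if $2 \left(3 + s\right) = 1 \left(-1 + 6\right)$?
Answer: $- \frac{43}{2} \approx -21.5$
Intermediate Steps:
$s = - \frac{1}{2}$ ($s = -3 + \frac{1 \left(-1 + 6\right)}{2} = -3 + \frac{1 \cdot 5}{2} = -3 + \frac{1}{2} \cdot 5 = -3 + \frac{5}{2} = - \frac{1}{2} \approx -0.5$)
$p{\left(J \right)} = - \frac{1}{2}$
$- 123 p{\left(11 \right)} - 83 = \left(-123\right) \left(- \frac{1}{2}\right) - 83 = \frac{123}{2} - 83 = - \frac{43}{2}$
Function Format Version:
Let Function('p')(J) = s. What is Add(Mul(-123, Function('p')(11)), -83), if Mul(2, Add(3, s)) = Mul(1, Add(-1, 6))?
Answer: Rational(-43, 2) ≈ -21.500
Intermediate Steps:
s = Rational(-1, 2) (s = Add(-3, Mul(Rational(1, 2), Mul(1, Add(-1, 6)))) = Add(-3, Mul(Rational(1, 2), Mul(1, 5))) = Add(-3, Mul(Rational(1, 2), 5)) = Add(-3, Rational(5, 2)) = Rational(-1, 2) ≈ -0.50000)
Function('p')(J) = Rational(-1, 2)
Add(Mul(-123, Function('p')(11)), -83) = Add(Mul(-123, Rational(-1, 2)), -83) = Add(Rational(123, 2), -83) = Rational(-43, 2)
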